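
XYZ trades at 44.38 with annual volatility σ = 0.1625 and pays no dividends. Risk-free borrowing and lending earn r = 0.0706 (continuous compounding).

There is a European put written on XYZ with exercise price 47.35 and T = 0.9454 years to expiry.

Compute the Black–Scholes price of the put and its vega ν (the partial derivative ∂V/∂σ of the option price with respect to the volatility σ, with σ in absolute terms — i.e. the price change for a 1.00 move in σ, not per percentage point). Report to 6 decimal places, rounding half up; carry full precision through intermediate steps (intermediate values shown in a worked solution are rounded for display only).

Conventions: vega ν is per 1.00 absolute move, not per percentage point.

σ√T = 0.1625·√0.9454 = 0.158001
d₁ = (ln(S/K) + (r+σ²/2)T) / (σ√T) = (ln(44.38/47.35) + (0.0706+0.1625²/2)·0.9454) / 0.158001 = (-0.064778 + 0.079227) / 0.158001 = 0.091452
d₂ = d₁ − σ√T = 0.091452 − 0.158001 = -0.066549
e^{−rT} = 0.935433
N(−d₁) = 0.463567,  N(−d₂) = 0.526530
Put price V = K·e^{−rT}·N(−d₂) − S·N(−d₁) = 23.321465 − 20.573089 = 2.748376
φ(d₁) = (1/√(2π))·e^{−d₁²/2} = 0.397277
ν = S·φ(d₁)·√T = 17.143088

price = 2.748376
ν = 17.143088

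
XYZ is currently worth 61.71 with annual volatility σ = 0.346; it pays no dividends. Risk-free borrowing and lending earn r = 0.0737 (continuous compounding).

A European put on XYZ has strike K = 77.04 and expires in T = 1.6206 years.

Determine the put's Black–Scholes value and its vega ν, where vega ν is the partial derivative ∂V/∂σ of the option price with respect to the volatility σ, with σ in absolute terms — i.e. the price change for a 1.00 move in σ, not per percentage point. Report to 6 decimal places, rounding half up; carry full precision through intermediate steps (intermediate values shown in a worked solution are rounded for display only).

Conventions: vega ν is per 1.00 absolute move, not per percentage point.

price = 14.965274
ν = 31.337942

σ√T = 0.346·√1.6206 = 0.440468
d₁ = (ln(S/K) + (r+σ²/2)T) / (σ√T) = (ln(61.71/77.04) + (0.0737+0.346²/2)·1.6206) / 0.440468 = (-0.221879 + 0.216444) / 0.440468 = -0.012338
d₂ = d₁ − σ√T = -0.012338 − 0.440468 = -0.452806
e^{−rT} = 0.887419
N(−d₁) = 0.504922,  N(−d₂) = 0.674656
Put price V = K·e^{−rT}·N(−d₂) − S·N(−d₁) = 46.124023 − 31.158749 = 14.965274
φ(d₁) = (1/√(2π))·e^{−d₁²/2} = 0.398912
ν = S·φ(d₁)·√T = 31.337942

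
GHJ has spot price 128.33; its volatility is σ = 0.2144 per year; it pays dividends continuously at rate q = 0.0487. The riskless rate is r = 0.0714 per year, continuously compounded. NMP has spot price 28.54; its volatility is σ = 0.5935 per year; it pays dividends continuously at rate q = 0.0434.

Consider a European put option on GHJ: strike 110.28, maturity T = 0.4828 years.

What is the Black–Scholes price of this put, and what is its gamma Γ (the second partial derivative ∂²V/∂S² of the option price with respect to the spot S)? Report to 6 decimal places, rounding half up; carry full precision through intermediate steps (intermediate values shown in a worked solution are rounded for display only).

σ√T = 0.2144·√0.4828 = 0.148973
d₁ = (ln(S/K) + (r−q+σ²/2)T) / (σ√T) = (ln(128.33/110.28) + (0.0714−0.0487+0.2144²/2)·0.4828) / 0.148973 = (0.151582 + 0.022056) / 0.148973 = 1.165568
d₂ = d₁ − σ√T = 1.165568 − 0.148973 = 1.016595
e^{−rT} = 0.966115
e^{−qT} = 0.976762
N(−d₁) = 0.121894,  N(−d₂) = 0.154673
Put price V = K·e^{−rT}·N(−d₂) − S·e^{−qT}·N(−d₁) = 16.479362 − 15.279213 = 1.200149
φ(d₁) = (1/√(2π))·e^{−d₁²/2} = 0.202258
Γ = e^{−qT}·φ(d₁) / (S·σ·√T) = 0.010334

price = 1.200149
Γ = 0.010334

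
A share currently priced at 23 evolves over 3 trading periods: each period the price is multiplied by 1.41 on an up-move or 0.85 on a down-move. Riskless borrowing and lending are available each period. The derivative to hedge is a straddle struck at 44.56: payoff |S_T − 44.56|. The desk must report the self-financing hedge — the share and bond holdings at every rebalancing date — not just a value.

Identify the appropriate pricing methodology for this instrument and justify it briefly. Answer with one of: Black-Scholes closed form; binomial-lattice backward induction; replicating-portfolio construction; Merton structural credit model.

framework: replicating-portfolio construction

Key observation: what is demanded is not a single number but the (Δ, B) position at each node of the 1.41/0.85 tree starting at 23; constructing those positions is the replicating-portfolio method.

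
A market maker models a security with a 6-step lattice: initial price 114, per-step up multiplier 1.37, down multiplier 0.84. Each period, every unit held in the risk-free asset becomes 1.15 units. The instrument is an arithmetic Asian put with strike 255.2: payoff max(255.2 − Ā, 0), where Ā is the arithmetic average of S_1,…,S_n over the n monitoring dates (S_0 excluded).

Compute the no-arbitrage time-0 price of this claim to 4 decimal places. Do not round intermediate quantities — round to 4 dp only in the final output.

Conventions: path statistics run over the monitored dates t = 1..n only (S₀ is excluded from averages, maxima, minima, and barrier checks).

Risk-neutral up-probability p* = (R−d)/(u−d) = (1.15−0.84)/(1.37−0.84) = 0.5849; the claim prices as the p*-weighted sum of path payoffs discounted by R^6.
Enumerate all 2^6 = 64 price paths (U = up ×1.37, D = down ×0.84); each path with k up-moves has probability p*^k·(1−p*)^(6−k).
DDDDDD: Ā=64.7080, payoff=190.4920, prob=0.005115
UDDDDD: Ā=105.5357, payoff=149.6643, prob=0.007208
DUDDDD: Ā=95.4657, payoff=159.7343, prob=0.007208
UUDDDD: Ā=155.7000, payoff=99.5000, prob=0.010157
DDUDDD: Ā=87.0069, payoff=168.1931, prob=0.007208
UDUDDD: Ā=141.9041, payoff=113.2959, prob=0.010157
DUUDDD: Ā=131.8341, payoff=123.3659, prob=0.010157
UUUDDD: Ā=215.0152, payoff=40.1848, prob=0.014312
DDDUDD: Ā=79.9015, payoff=175.2985, prob=0.007208
UDDUDD: Ā=130.3156, payoff=124.8844, prob=0.010157
DUDUDD: Ā=120.2456, payoff=134.9544, prob=0.010157
UUDUDD: Ā=196.1148, payoff=59.0852, prob=0.014312
DDUUDD: Ā=111.7868, payoff=143.4132, prob=0.010157
UDUUDD: Ā=182.3189, payoff=72.8811, prob=0.014312
DUUUDD: Ā=172.2489, payoff=82.9511, prob=0.014312
UUUUDD: Ā=280.9297, payoff=0.0000, prob=0.020167
DDDDUD: Ā=73.9330, payoff=181.2670, prob=0.007208
UDDDUD: Ā=120.5812, payoff=134.6188, prob=0.010157
DUDDUD: Ā=110.5112, payoff=144.6888, prob=0.010157
UUDDUD: Ā=180.2385, payoff=74.9615, prob=0.014312
DDUDUD: Ā=102.0524, payoff=153.1476, prob=0.010157
UDUDUD: Ā=166.4426, payoff=88.7574, prob=0.014312
DUUDUD: Ā=156.3726, payoff=98.8274, prob=0.014312
UUUDUD: Ā=255.0362, payoff=0.1638, prob=0.020167
DDDUUD: Ā=94.9470, payoff=160.2530, prob=0.010157
UDDUUD: Ā=154.8540, payoff=100.3460, prob=0.014312
DUDUUD: Ā=144.7840, payoff=110.4160, prob=0.014312
UUDUUD: Ā=236.1358, payoff=19.0642, prob=0.020167
DDUUUD: Ā=136.3252, payoff=118.8748, prob=0.014312
UDUUUD: Ā=222.3399, payoff=32.8601, prob=0.020167
DUUUUD: Ā=212.2699, payoff=42.9301, prob=0.020167
UUUUUD: Ā=346.2021, payoff=0.0000, prob=0.028417
DDDDDU: Ā=68.9194, payoff=186.2806, prob=0.007208
UDDDDU: Ā=112.4043, payoff=142.7957, prob=0.010157
DUDDDU: Ā=102.3343, payoff=152.8657, prob=0.010157
UUDDDU: Ā=166.9023, payoff=88.2977, prob=0.014312
DDUDDU: Ā=93.8755, payoff=161.3245, prob=0.010157
UDUDDU: Ā=153.1064, payoff=102.0936, prob=0.014312
DUUDDU: Ā=143.0364, payoff=112.1636, prob=0.014312
UUUDDU: Ā=233.2856, payoff=21.9144, prob=0.020167
DDDUDU: Ā=86.7701, payoff=168.4299, prob=0.010157
UDDUDU: Ā=141.5179, payoff=113.6821, prob=0.014312
DUDUDU: Ā=131.4479, payoff=123.7521, prob=0.014312
UUDUDU: Ā=214.3852, payoff=40.8148, prob=0.020167
DDUUDU: Ā=122.9891, payoff=132.2109, prob=0.014312
UDUUDU: Ā=200.5893, payoff=54.6107, prob=0.020167
DUUUDU: Ā=190.5193, payoff=64.6807, prob=0.020167
UUUUDU: Ā=310.7280, payoff=0.0000, prob=0.028417
DDDDUU: Ā=80.8016, payoff=174.3984, prob=0.010157
UDDDUU: Ā=131.7835, payoff=123.4165, prob=0.014312
DUDDUU: Ā=121.7135, payoff=133.4865, prob=0.014312
UUDDUU: Ā=198.5089, payoff=56.6911, prob=0.020167
DDUDUU: Ā=113.2547, payoff=141.9453, prob=0.014312
UDUDUU: Ā=184.7130, payoff=70.4870, prob=0.020167
DUUDUU: Ā=174.6430, payoff=80.5570, prob=0.020167
UUUDUU: Ā=284.8345, payoff=0.0000, prob=0.028417
DDDUUU: Ā=106.1493, payoff=149.0507, prob=0.014312
UDDUUU: Ā=173.1245, payoff=82.0755, prob=0.020167
DUDUUU: Ā=163.0545, payoff=92.1455, prob=0.020167
UUDUUU: Ā=265.9341, payoff=0.0000, prob=0.028417
DDUUUU: Ā=154.5957, payoff=100.6043, prob=0.020167
UDUUUU: Ā=252.1382, payoff=3.0618, prob=0.028417
DUUUUU: Ā=242.0682, payoff=13.1318, prob=0.028417
UUUUUU: Ā=394.8017, payoff=0.0000, prob=0.040042
Price = Σ prob·payoff / R^6 = 75.350691 / 2.313061 = 32.5762

price = 32.5762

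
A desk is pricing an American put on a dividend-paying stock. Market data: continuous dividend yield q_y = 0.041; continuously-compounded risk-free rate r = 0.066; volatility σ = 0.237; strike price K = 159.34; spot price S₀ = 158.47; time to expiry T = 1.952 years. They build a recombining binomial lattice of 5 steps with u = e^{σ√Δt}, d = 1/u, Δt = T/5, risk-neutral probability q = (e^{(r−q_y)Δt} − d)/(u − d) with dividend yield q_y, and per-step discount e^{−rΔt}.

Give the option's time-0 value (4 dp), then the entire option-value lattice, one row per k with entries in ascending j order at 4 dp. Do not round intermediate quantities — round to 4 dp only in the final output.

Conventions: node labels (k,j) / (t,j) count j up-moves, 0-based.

Δt=0.39040, u=1.15961, d=0.86236, q=0.49604, disc=e^(-rΔt)=0.97456
k=5 terminal: V=max(K-S,0) → 83.7629 57.7121 22.6818 0.0000 0.0000 0.0000
k=4: j=0 S=87.6399 intr=71.7001 cont=69.0386 V=71.7001[EX]; j=1 S=117.8486 intr=41.4914 cont=39.3096 V=41.4914[EX]; j=2 S=158.4700 intr=0.8700 cont=11.1399 V=11.1399[hold]; j=3 S=213.0933 intr=0.0000 cont=0.0000 V=0.0000[hold]; j=4 S=286.5447 intr=0.0000 cont=0.0000 V=0.0000[hold]
k=3: j=0 S=101.6279 intr=57.7121 cont=55.2727 V=57.7121[EX]; j=1 S=136.6582 intr=22.6818 cont=25.7633 V=25.7633[hold]; j=2 S=183.7631 intr=0.0000 cont=5.4712 V=5.4712[hold]; j=3 S=247.1047 intr=0.0000 cont=0.0000 V=0.0000[hold]
k=2: j=0 S=117.8486 intr=41.4914 cont=40.7992 V=41.4914[EX]; j=1 S=158.4700 intr=0.8700 cont=15.2983 V=15.2983[hold]; j=2 S=213.0933 intr=0.0000 cont=2.6871 V=2.6871[hold]
k=1: j=0 S=136.6582 intr=22.6818 cont=27.7736 V=27.7736[hold]; j=1 S=183.7631 intr=0.0000 cont=8.8126 V=8.8126[hold]
k=0: j=0 S=158.4700 intr=0.8700 cont=17.9009 V=17.9009[hold]

price = 17.9009
tree:
17.9009
27.7736 8.8126
41.4914 15.2983 2.6871
57.7121 25.7633 5.4712 0.0000
71.7001 41.4914 11.1399 0.0000 0.0000
83.7629 57.7121 22.6818 0.0000 0.0000 0.0000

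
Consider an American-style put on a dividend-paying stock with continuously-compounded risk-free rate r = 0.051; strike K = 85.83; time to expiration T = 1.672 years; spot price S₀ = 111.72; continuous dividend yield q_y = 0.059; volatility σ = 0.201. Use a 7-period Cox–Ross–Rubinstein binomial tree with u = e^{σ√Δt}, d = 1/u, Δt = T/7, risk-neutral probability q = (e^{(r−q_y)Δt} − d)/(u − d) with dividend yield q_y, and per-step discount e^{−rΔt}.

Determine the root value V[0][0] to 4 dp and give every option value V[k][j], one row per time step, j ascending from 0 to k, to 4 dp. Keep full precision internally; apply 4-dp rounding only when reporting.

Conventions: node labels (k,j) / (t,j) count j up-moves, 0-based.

price = 2.0391
tree:
2.0391
3.2756 0.6744
5.1743 1.1840 0.1075
8.0029 2.0658 0.2038 0.0000
12.0446 3.5777 0.3861 0.0000 0.0000
17.4677 6.1410 0.7315 0.0000 0.0000 0.0000
23.8639 10.4274 1.3861 0.0000 0.0000 0.0000 0.0000
29.6617 17.4677 2.6263 0.0000 0.0000 0.0000 0.0000 0.0000

Δt=0.23886, u=1.10322, d=0.90644, q=0.46576, disc=e^(-rΔt)=0.98789
k=7 terminal: V=max(K-S,0) → 29.6617 17.4677 2.6263 0.0000 0.0000 0.0000 0.0000 0.0000
k=6: j=0 S=61.9661 intr=23.8639 cont=23.6918 V=23.8639[EX]; j=1 S=75.4188 intr=10.4112 cont=10.4274 V=10.4274[hold]; j=2 S=91.7921 intr=0.0000 cont=1.3861 V=1.3861[hold]; j=3 S=111.7200 intr=0.0000 cont=0.0000 V=0.0000[hold]; j=4 S=135.9742 intr=0.0000 cont=0.0000 V=0.0000[hold]; j=5 S=165.4940 intr=0.0000 cont=0.0000 V=0.0000[hold]; j=6 S=201.4224 intr=0.0000 cont=0.0000 V=0.0000[hold]
k=5: j=0 S=68.3623 intr=17.4677 cont=17.3925 V=17.4677[EX]; j=1 S=83.2037 intr=2.6263 cont=6.1410 V=6.1410[hold]; j=2 S=101.2670 intr=0.0000 cont=0.7315 V=0.7315[hold]; j=3 S=123.2519 intr=0.0000 cont=0.0000 V=0.0000[hold]; j=4 S=150.0097 intr=0.0000 cont=0.0000 V=0.0000[hold]; j=5 S=182.5765 intr=0.0000 cont=0.0000 V=0.0000[hold]
k=4: j=0 S=75.4188 intr=10.4112 cont=12.0446 V=12.0446[hold]; j=1 S=91.7921 intr=0.0000 cont=3.5777 V=3.5777[hold]; j=2 S=111.7200 intr=0.0000 cont=0.3861 V=0.3861[hold]; j=3 S=135.9742 intr=0.0000 cont=0.0000 V=0.0000[hold]; j=4 S=165.4940 intr=0.0000 cont=0.0000 V=0.0000[hold]
k=3: j=0 S=83.2037 intr=2.6263 cont=8.0029 V=8.0029[hold]; j=1 S=101.2670 intr=0.0000 cont=2.0658 V=2.0658[hold]; j=2 S=123.2519 intr=0.0000 cont=0.2038 V=0.2038[hold]; j=3 S=150.0097 intr=0.0000 cont=0.0000 V=0.0000[hold]
k=2: j=0 S=91.7921 intr=0.0000 cont=5.1743 V=5.1743[hold]; j=1 S=111.7200 intr=0.0000 cont=1.1840 V=1.1840[hold]; j=2 S=135.9742 intr=0.0000 cont=0.1075 V=0.1075[hold]
k=1: j=0 S=101.2670 intr=0.0000 cont=3.2756 V=3.2756[hold]; j=1 S=123.2519 intr=0.0000 cont=0.6744 V=0.6744[hold]
k=0: j=0 S=111.7200 intr=0.0000 cont=2.0391 V=2.0391[hold]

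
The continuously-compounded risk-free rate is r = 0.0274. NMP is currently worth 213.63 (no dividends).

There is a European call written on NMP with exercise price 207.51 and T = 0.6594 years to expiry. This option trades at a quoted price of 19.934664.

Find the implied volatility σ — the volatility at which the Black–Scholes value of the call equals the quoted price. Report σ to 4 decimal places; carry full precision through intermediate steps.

sigma = 0.2146

At σ = 0.2146 the Black–Scholes value reproduces the quote:
σ√T = 0.2146·√0.6594 = 0.174263
d₁ = (ln(S/K) + (r+σ²/2)T) / (σ√T) = (ln(213.63/207.51) + (0.0274+0.2146²/2)·0.6594) / 0.174263 = (0.029066 + 0.033251) / 0.174263 = 0.357606
d₂ = d₁ − σ√T = 0.357606 − 0.174263 = 0.183343
e^{−rT} = 0.982095
N(d₁) = 0.639681,  N(d₂) = 0.572736
V = S·N(d₁) − K·e^{−rT}·N(d₂) = 136.655009 − 116.720346 = 19.934664 (the quoted price), and the Black–Scholes price is strictly increasing in σ, so σ is unique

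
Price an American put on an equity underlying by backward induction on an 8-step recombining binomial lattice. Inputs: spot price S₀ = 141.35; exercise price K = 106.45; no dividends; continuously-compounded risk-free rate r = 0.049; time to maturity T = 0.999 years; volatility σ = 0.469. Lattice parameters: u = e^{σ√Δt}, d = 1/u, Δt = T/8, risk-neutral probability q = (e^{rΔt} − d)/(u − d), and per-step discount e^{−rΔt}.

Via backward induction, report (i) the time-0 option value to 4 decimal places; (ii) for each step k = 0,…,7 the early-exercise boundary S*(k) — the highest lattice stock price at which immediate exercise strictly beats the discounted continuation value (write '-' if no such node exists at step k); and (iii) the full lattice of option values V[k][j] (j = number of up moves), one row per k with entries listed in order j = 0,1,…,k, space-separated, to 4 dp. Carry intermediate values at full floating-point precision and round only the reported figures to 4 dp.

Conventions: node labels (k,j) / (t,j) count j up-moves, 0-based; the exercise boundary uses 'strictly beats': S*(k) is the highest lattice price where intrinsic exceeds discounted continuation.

price = 8.0405
boundary = - - - - - 61.7177 72.8429 85.9734
tree:
8.0405
12.0478 3.7518
17.6138 6.1022 1.2240
24.9956 9.7498 2.1829 0.1888
34.1991 15.2299 3.8688 0.3633 0.0000
44.7323 23.0943 6.8063 0.6990 0.0000 0.0000
54.1583 33.6071 11.8691 1.3449 0.0000 0.0000 0.0000
62.1447 44.7323 20.4766 2.5877 0.0000 0.0000 0.0000 0.0000
68.9114 54.1583 33.6071 4.9791 0.0000 0.0000 0.0000 0.0000 0.0000

Δt=0.12487  u=1.18026  d=0.84727  q=0.47709  discount=0.99390
step 8 (expiry): payoffs max(K−S,0) = 68.9114 54.1583 33.6071 4.9791 0.0000 0.0000 0.0000 0.0000 0.0000
step 7: (k=7,j=0): S=44.3053, K−S=62.1447, hold=61.4954 ⇒ V=62.1447 exercise | (k=7,j=1): S=61.7177, K−S=44.7323, hold=44.0829 ⇒ V=44.7323 exercise | (k=7,j=2): S=85.9734, K−S=20.4766, hold=19.8272 ⇒ V=20.4766 exercise | (k=7,j=3): S=119.7619, K−S=0.0000, hold=2.5877 ⇒ V=2.5877 continue | (k=7,j=4): S=166.8296, K−S=0.0000, hold=0.0000 ⇒ V=0.0000 continue | (k=7,j=5): S=232.3953, K−S=0.0000, hold=0.0000 ⇒ V=0.0000 continue | (k=7,j=6): S=323.7291, K−S=0.0000, hold=0.0000 ⇒ V=0.0000 continue | (k=7,j=7): S=450.9581, K−S=0.0000, hold=0.0000 ⇒ V=0.0000 continue  boundary S*=85.9734
step 6: (k=6,j=0): S=52.2917, K−S=54.1583, hold=53.5089 ⇒ V=54.1583 exercise | (k=6,j=1): S=72.8429, K−S=33.6071, hold=32.9578 ⇒ V=33.6071 exercise | (k=6,j=2): S=101.4709, K−S=4.9791, hold=11.8691 ⇒ V=11.8691 continue | (k=6,j=3): S=141.3500, K−S=0.0000, hold=1.3449 ⇒ V=1.3449 continue | (k=6,j=4): S=196.9020, K−S=0.0000, hold=0.0000 ⇒ V=0.0000 continue | (k=6,j=5): S=274.2866, K−S=0.0000, hold=0.0000 ⇒ V=0.0000 continue | (k=6,j=6): S=382.0841, K−S=0.0000, hold=0.0000 ⇒ V=0.0000 continue  boundary S*=72.8429
step 5: (k=5,j=0): S=61.7177, K−S=44.7323, hold=44.0829 ⇒ V=44.7323 exercise | (k=5,j=1): S=85.9734, K−S=20.4766, hold=23.0943 ⇒ V=23.0943 continue | (k=5,j=2): S=119.7619, K−S=0.0000, hold=6.8063 ⇒ V=6.8063 continue | (k=5,j=3): S=166.8296, K−S=0.0000, hold=0.6990 ⇒ V=0.6990 continue | (k=5,j=4): S=232.3953, K−S=0.0000, hold=0.0000 ⇒ V=0.0000 continue | (k=5,j=5): S=323.7291, K−S=0.0000, hold=0.0000 ⇒ V=0.0000 continue  boundary S*=61.7177
step 4: (k=4,j=0): S=72.8429, K−S=33.6071, hold=34.1991 ⇒ V=34.1991 continue | (k=4,j=1): S=101.4709, K−S=4.9791, hold=15.2299 ⇒ V=15.2299 continue | (k=4,j=2): S=141.3500, K−S=0.0000, hold=3.8688 ⇒ V=3.8688 continue | (k=4,j=3): S=196.9020, K−S=0.0000, hold=0.3633 ⇒ V=0.3633 continue | (k=4,j=4): S=274.2866, K−S=0.0000, hold=0.0000 ⇒ V=0.0000 continue  boundary S*=-
step 3: (k=3,j=0): S=85.9734, K−S=20.4766, hold=24.9956 ⇒ V=24.9956 continue | (k=3,j=1): S=119.7619, K−S=0.0000, hold=9.7498 ⇒ V=9.7498 continue | (k=3,j=2): S=166.8296, K−S=0.0000, hold=2.1829 ⇒ V=2.1829 continue | (k=3,j=3): S=232.3953, K−S=0.0000, hold=0.1888 ⇒ V=0.1888 continue  boundary S*=-
step 2: (k=2,j=0): S=101.4709, K−S=4.9791, hold=17.6138 ⇒ V=17.6138 continue | (k=2,j=1): S=141.3500, K−S=0.0000, hold=6.1022 ⇒ V=6.1022 continue | (k=2,j=2): S=196.9020, K−S=0.0000, hold=1.2240 ⇒ V=1.2240 continue  boundary S*=-
step 1: (k=1,j=0): S=119.7619, K−S=0.0000, hold=12.0478 ⇒ V=12.0478 continue | (k=1,j=1): S=166.8296, K−S=0.0000, hold=3.7518 ⇒ V=3.7518 continue  boundary S*=-
step 0: (k=0,j=0): S=141.3500, K−S=0.0000, hold=8.0405 ⇒ V=8.0405 continue  boundary S*=-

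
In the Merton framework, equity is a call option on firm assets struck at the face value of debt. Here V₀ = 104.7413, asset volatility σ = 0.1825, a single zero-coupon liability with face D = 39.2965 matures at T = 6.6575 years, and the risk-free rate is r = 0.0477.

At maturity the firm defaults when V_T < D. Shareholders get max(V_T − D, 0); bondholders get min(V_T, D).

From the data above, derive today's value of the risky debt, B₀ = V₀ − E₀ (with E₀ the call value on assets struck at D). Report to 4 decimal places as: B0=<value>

B0=28.5826

With assets at 104.7413 and a single debt payment of 39.2965 at 6.6575 years:
d₁ = [ln(V₀/D) + (r + σ²/2)T] / (σ√T)
   = [ln(104.7413/39.2965) + (0.0477 + 0.5·0.1825²)·6.6575] / (0.1825·√6.6575)
   = [0.980358 + 0.428431] / 0.470889 = 2.991765
d₂ = d₁ − σ√T = 2.991765 − 0.470889 = 2.520876
N(d₁) = 0.998613,  N(d₂) = 0.994147,  e^(−rT) = 0.727921
E₀ = V₀·N(d₁) − D·e^(−rT)·N(d₂)
   = 104.7413·0.998613 − 39.2965·0.727921·0.994147 = 76.158720
B₀ = V₀ − E₀ = 104.7413 − 76.158720 = 28.582580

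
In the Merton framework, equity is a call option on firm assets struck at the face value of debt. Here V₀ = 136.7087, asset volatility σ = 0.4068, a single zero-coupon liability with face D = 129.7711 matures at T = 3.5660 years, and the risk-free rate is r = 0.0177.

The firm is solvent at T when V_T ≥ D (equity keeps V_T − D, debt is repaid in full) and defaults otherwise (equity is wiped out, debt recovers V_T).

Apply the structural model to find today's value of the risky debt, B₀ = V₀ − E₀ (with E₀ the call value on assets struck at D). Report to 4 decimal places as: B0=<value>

Apply the equity-as-call identities (strike 129.7711, horizon 3.5660 years):
d₁ = [ln(V₀/D) + (r + σ²/2)T] / (σ√T)
   = [ln(136.7087/129.7711) + (0.0177 + 0.5·0.4068²)·3.5660] / (0.4068·√3.5660)
   = [0.052080 + 0.358180] / 0.768195 = 0.534057
d₂ = d₁ − σ√T = 0.534057 − 0.768195 = -0.234138
N(d₁) = 0.703349,  N(d₂) = 0.407439,  e^(−rT) = 0.938832
E₀ = V₀·N(d₁) − D·e^(−rT)·N(d₂)
   = 136.7087·0.703349 − 129.7711·0.938832·0.407439 = 46.514293
B₀ = V₀ − E₀ = 136.7087 − 46.514293 = 90.194407

B0=90.1944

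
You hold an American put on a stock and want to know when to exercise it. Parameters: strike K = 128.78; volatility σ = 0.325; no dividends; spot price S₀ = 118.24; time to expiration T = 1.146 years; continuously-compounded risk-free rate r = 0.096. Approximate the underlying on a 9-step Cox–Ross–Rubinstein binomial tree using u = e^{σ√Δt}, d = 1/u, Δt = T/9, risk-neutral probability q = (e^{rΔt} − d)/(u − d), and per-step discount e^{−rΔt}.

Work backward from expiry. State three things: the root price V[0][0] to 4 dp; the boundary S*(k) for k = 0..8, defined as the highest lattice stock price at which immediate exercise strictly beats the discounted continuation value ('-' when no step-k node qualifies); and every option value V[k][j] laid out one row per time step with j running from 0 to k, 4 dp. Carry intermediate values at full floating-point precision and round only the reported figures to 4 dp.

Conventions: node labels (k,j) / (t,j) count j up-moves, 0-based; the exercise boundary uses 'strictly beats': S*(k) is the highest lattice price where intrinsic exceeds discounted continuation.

Δt=0.12733, u=1.12296, d=0.89050, q=0.52395, disc=e^(-rΔt)=0.98785
k=9 terminal: V=max(K-S,0) → 87.1440 76.2749 62.5685 45.2839 23.4873 0.0000 0.0000 0.0000 0.0000 0.0000
k=8: j=0 S=46.7558 intr=82.0242 cont=80.4596 V=82.0242[EX]; j=1 S=58.9614 intr=69.8186 cont=68.2540 V=69.8186[EX]; j=2 S=74.3532 intr=54.4268 cont=52.8621 V=54.4268[EX]; j=3 S=93.7631 intr=35.0169 cont=33.4522 V=35.0169[EX]; j=4 S=118.2400 intr=10.5400 cont=11.0454 V=11.0454[hold]; j=5 S=149.1065 intr=0.0000 cont=0.0000 V=0.0000[hold]; j=6 S=188.0308 intr=0.0000 cont=0.0000 V=0.0000[hold]; j=7 S=237.1162 intr=0.0000 cont=0.0000 V=0.0000[hold]; j=8 S=299.0154 intr=0.0000 cont=0.0000 V=0.0000[hold]  S*(8)=93.7631
k=7: j=0 S=52.5051 intr=76.2749 cont=74.7103 V=76.2749[EX]; j=1 S=66.2115 intr=62.5685 cont=61.0038 V=62.5685[EX]; j=2 S=83.4961 intr=45.2839 cont=43.7193 V=45.2839[EX]; j=3 S=105.2927 intr=23.4873 cont=22.1842 V=23.4873[EX]; j=4 S=132.7794 intr=0.0000 cont=5.1943 V=5.1943[hold]; j=5 S=167.4414 intr=0.0000 cont=0.0000 V=0.0000[hold]; j=6 S=211.1520 intr=0.0000 cont=0.0000 V=0.0000[hold]; j=7 S=266.2732 intr=0.0000 cont=0.0000 V=0.0000[hold]  S*(7)=105.2927
k=6: j=0 S=58.9614 intr=69.8186 cont=68.2540 V=69.8186[EX]; j=1 S=74.3532 intr=54.4268 cont=52.8621 V=54.4268[EX]; j=2 S=93.7631 intr=35.0169 cont=33.4522 V=35.0169[EX]; j=3 S=118.2400 intr=10.5400 cont=13.7338 V=13.7338[hold]; j=4 S=149.1065 intr=0.0000 cont=2.4427 V=2.4427[hold]; j=5 S=188.0308 intr=0.0000 cont=0.0000 V=0.0000[hold]; j=6 S=237.1162 intr=0.0000 cont=0.0000 V=0.0000[hold]  S*(6)=93.7631
k=5: j=0 S=66.2115 intr=62.5685 cont=61.0038 V=62.5685[EX]; j=1 S=83.4961 intr=45.2839 cont=43.7193 V=45.2839[EX]; j=2 S=105.2927 intr=23.4873 cont=23.5757 V=23.5757[hold]; j=3 S=132.7794 intr=0.0000 cont=7.7229 V=7.7229[hold]; j=4 S=167.4414 intr=0.0000 cont=1.1487 V=1.1487[hold]; j=5 S=211.1520 intr=0.0000 cont=0.0000 V=0.0000[hold]  S*(5)=83.4961
k=4: j=0 S=74.3532 intr=54.4268 cont=52.8621 V=54.4268[EX]; j=1 S=93.7631 intr=35.0169 cont=33.4980 V=35.0169[EX]; j=2 S=118.2400 intr=10.5400 cont=15.0842 V=15.0842[hold]; j=3 S=149.1065 intr=0.0000 cont=4.2264 V=4.2264[hold]; j=4 S=188.0308 intr=0.0000 cont=0.5402 V=0.5402[hold]  S*(4)=93.7631
k=3: j=0 S=83.4961 intr=45.2839 cont=43.7193 V=45.2839[EX]; j=1 S=105.2927 intr=23.4873 cont=24.2747 V=24.2747[hold]; j=2 S=132.7794 intr=0.0000 cont=9.2812 V=9.2812[hold]; j=3 S=167.4414 intr=0.0000 cont=2.2672 V=2.2672[hold]  S*(3)=83.4961
k=2: j=0 S=93.7631 intr=35.0169 cont=33.8598 V=35.0169[EX]; j=1 S=118.2400 intr=10.5400 cont=16.2194 V=16.2194[hold]; j=2 S=149.1065 intr=0.0000 cont=5.5381 V=5.5381[hold]  S*(2)=93.7631
k=1: j=0 S=105.2927 intr=23.4873 cont=24.8622 V=24.8622[hold]; j=1 S=132.7794 intr=0.0000 cont=10.4939 V=10.4939[hold]  S*(1)=-
k=0: j=0 S=118.2400 intr=10.5400 cont=17.1234 V=17.1234[hold]  S*(0)=-

price = 17.1234
boundary = - - 93.7631 83.4961 93.7631 83.4961 93.7631 105.2927 93.7631
tree:
17.1234
24.8622 10.4939
35.0169 16.2194 5.5381
45.2839 24.2747 9.2812 2.2672
54.4268 35.0169 15.0842 4.2264 0.5402
62.5685 45.2839 23.5757 7.7229 1.1487 0.0000
69.8186 54.4268 35.0169 13.7338 2.4427 0.0000 0.0000
76.2749 62.5685 45.2839 23.4873 5.1943 0.0000 0.0000 0.0000
82.0242 69.8186 54.4268 35.0169 11.0454 0.0000 0.0000 0.0000 0.0000
87.1440 76.2749 62.5685 45.2839 23.4873 0.0000 0.0000 0.0000 0.0000 0.0000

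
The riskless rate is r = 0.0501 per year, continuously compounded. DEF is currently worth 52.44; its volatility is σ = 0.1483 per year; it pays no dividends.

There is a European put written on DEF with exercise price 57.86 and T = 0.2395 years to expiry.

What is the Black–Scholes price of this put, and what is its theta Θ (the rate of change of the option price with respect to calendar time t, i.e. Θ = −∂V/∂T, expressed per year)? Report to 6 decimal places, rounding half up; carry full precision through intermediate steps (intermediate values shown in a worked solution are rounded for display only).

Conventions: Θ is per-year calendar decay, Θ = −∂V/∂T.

σ√T = 0.1483·√0.2395 = 0.072576
d₁ = (ln(S/K) + (r+σ²/2)T) / (σ√T) = (ln(52.44/57.86) + (0.0501+0.1483²/2)·0.2395) / 0.072576 = (-0.098357 + 0.014633) / 0.072576 = -1.153603
d₂ = d₁ − σ√T = -1.153603 − 0.072576 = -1.226179
e^{−rT} = 0.988073
N(−d₁) = 0.875668,  N(−d₂) = 0.889934
Put price V = K·e^{−rT}·N(−d₂) − S·N(−d₁) = 50.877446 − 45.920054 = 4.957392
φ(d₁) = (1/√(2π))·e^{−d₁²/2} = 0.205083
Θ = −S·φ(d₁)·σ/(2√T) + r·K·e^{−rT}·N(−d₂) = −1.629490 + 2.548960 = 0.919470

price = 4.957392
Θ = 0.919470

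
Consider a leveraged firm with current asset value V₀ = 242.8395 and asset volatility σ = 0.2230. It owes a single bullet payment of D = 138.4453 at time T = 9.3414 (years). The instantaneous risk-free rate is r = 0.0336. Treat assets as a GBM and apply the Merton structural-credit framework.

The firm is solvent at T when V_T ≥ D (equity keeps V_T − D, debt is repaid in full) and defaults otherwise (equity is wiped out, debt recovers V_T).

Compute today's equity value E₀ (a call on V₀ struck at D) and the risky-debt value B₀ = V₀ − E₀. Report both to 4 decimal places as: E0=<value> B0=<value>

Work the structural quantities from V₀ = 242.8395 against face 138.4453:
d₁ = [ln(V₀/D) + (r + σ²/2)T] / (σ√T)
   = [ln(242.8395/138.4453) + (0.0336 + 0.5·0.2230²)·9.3414] / (0.2230·√9.3414)
   = [0.561925 + 0.546140] / 0.681571 = 1.625753
d₂ = d₁ − σ√T = 1.625753 − 0.681571 = 0.944183
N(d₁) = 0.947999,  N(d₂) = 0.827462,  e^(−rT) = 0.730613
E₀ = V₀·N(d₁) − D·e^(−rT)·N(d₂)
   = 242.8395·0.947999 − 138.4453·0.730613·0.827462 = 146.513844
B₀ = V₀ − E₀ = 242.8395 − 146.513844 = 96.325656

E0=146.5138 B0=96.3257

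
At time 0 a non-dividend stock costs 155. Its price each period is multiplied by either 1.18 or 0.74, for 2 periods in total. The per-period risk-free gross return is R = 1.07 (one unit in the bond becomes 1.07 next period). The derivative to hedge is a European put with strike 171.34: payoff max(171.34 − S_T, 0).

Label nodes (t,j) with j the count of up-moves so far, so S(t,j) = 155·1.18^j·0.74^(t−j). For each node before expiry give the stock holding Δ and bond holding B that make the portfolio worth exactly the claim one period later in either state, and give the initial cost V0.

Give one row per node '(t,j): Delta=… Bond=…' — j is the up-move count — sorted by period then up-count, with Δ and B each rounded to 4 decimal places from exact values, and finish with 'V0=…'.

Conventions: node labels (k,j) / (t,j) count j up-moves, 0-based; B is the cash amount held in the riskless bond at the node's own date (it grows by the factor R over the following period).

(0,0): Delta=-0.5428 Bond=100.6481
(1,0): Delta=-1.0000 Bond=160.1308
(1,1): Delta=-0.4473 Bond=90.2144
V0=16.5094

The replicating-portfolio and risk-neutral prices coincide; use p* = (1.07−0.74)/(1.18−0.74) = 0.7500 for the latter.
Terminal payoffs: V(2,0)=86.4620, V(2,1)=35.9940, V(2,2)=0.0000
(1,0): S=114.7000. Δ = (V_up−V_dn)/(S_up−S_dn) = (35.9940−86.4620)/(135.3460−84.8780) = -1.0000. V = [p*·35.9940 + (1−p*)·86.4620]/1.07 = 45.4308. B = V − Δ·S = 160.1308.
(1,1): S=182.9000. Δ = (V_up−V_dn)/(S_up−S_dn) = (0.0000−35.9940)/(215.8220−135.3460) = -0.4473. V = [p*·0.0000 + (1−p*)·35.9940]/1.07 = 8.4098. B = V − Δ·S = 90.2144.
(0,0): S=155.0000. Δ = (V_up−V_dn)/(S_up−S_dn) = (8.4098−45.4308)/(182.9000−114.7000) = -0.5428. V = [p*·8.4098 + (1−p*)·45.4308]/1.07 = 16.5094. B = V − Δ·S = 100.6481.
As a check, the time-0 holding Δ(0,0)·S0 + B(0,0) comes to 16.5094 — exactly V0.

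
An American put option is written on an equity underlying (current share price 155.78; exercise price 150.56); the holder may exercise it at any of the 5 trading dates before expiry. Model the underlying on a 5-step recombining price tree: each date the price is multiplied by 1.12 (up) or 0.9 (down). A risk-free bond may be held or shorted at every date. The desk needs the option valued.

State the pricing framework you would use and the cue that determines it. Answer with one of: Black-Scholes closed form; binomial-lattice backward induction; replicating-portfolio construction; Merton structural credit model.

framework: binomial-lattice backward induction

Key observation: with exercise allowed before expiry on a discrete up/down model (5 steps from spot 155.78), the strike-150.56 put's value must be rolled back through the tree testing early exercise at each node.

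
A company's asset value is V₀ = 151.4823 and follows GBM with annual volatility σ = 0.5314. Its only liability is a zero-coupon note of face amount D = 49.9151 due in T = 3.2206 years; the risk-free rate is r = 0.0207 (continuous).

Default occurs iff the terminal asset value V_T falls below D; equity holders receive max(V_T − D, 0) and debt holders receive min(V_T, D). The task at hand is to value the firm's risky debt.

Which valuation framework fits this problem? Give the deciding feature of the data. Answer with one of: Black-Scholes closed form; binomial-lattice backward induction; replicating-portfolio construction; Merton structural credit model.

Key observation: the asked-for credit quantity lives on the firm's capital structure — asset value, asset volatility, debt face 49.9151 — which is the structural model's domain.

framework: Merton structural credit model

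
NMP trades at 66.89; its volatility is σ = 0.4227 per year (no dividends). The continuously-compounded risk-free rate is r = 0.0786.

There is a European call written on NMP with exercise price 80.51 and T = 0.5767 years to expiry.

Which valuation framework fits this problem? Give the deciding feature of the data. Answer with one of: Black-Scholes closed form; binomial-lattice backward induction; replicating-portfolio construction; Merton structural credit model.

framework: Black-Scholes closed form

Key observation: with NMP following a GBM at constant σ and r, the European call struck at 80.51 prices in closed form — nothing here needs a stepwise model or a balance sheet.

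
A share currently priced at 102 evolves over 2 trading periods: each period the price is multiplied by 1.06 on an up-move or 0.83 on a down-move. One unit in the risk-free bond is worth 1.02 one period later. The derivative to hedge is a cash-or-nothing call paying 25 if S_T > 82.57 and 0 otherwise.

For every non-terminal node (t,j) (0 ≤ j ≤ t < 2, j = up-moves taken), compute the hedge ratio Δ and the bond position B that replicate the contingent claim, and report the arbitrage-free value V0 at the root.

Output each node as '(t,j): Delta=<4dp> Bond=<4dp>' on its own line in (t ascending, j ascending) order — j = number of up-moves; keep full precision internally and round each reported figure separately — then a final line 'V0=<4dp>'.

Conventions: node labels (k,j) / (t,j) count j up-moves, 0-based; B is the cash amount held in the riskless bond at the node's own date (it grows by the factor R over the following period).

(0,0): Delta=0.1817 Bond=4.7695
(1,0): Delta=1.2839 Bond=-88.4484
(1,1): Delta=0.0000 Bond=24.5098
V0=23.3024

Under the risk-neutral measure, an up-move has probability p* = (R−d)/(u−d) = 0.8261 and values discount at R = 1.02.
Expiry values: V(2,0)=0.0000, V(2,1)=25.0000, V(2,2)=25.0000
  t=1,j=0: stock 84.6600 → up 89.7396 (V=25.0000), down 70.2678 (V=0.0000). Price 20.2472; hedge Δ=1.2839, bond B=-88.4484.
  t=1,j=1: stock 108.1200 → up 114.6072 (V=25.0000), down 89.7396 (V=25.0000). Price 24.5098; hedge Δ=0.0000, bond B=24.5098.
  t=0,j=0: stock 102.0000 → up 108.1200 (V=24.5098), down 84.6600 (V=20.2472). Price 23.3024; hedge Δ=0.1817, bond B=4.7695.
Check: Δ(0,0)·S0 + B(0,0) = 23.3024 = V0.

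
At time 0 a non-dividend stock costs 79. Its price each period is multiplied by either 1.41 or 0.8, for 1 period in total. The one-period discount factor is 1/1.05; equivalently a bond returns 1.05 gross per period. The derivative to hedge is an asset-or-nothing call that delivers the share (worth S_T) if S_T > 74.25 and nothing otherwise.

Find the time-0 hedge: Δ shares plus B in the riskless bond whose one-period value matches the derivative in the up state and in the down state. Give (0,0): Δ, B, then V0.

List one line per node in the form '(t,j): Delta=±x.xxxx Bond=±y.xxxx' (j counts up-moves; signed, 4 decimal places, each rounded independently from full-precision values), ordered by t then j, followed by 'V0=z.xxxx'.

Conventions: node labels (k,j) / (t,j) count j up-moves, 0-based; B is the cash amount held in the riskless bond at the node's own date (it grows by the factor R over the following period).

(0,0): Delta=2.3115 Bond=-139.1288
V0=43.4778

Since d<R<u, set p* = (R−d)/(u−d) = 0.4098; price each node as the discounted p*-expectation of its children.
Terminal payoffs: V(1,0)=0.0000, V(1,1)=111.3900
Node (0,0) S=79.0000: V=(p*·111.3900+(1−p*)·0.0000)/1.05=43.4778; Δ=(111.3900−0.0000)/(111.3900−63.2000)=2.3115; B=V−Δ·S=-139.1288
Sanity check at the root: Δ(0,0)·S0 + B(0,0) reproduces V0 = 43.4778.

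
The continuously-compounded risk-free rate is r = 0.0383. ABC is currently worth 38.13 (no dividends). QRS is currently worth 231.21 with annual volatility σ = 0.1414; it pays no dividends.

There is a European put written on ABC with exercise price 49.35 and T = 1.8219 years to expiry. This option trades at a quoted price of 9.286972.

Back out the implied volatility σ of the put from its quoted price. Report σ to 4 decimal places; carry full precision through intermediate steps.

At σ = 0.1871 the Black–Scholes value reproduces the quote:
σ√T = 0.1871·√1.8219 = 0.252543
d₁ = (ln(S/K) + (r+σ²/2)T) / (σ√T) = (ln(38.13/49.35) + (0.0383+0.1871²/2)·1.8219) / 0.252543 = (-0.257936 + 0.101668) / 0.252543 = -0.618779
d₂ = d₁ − σ√T = -0.618779 − 0.252543 = -0.871322
e^{−rT} = 0.932600
N(−d₁) = 0.731969,  N(−d₂) = 0.808211
V = K·e^{−rT}·N(−d₂) − S·N(−d₁) = 37.196950 − 27.909977 = 9.286972 (matching the quote); vega is positive throughout, so no other σ reproduces this price

sigma = 0.1871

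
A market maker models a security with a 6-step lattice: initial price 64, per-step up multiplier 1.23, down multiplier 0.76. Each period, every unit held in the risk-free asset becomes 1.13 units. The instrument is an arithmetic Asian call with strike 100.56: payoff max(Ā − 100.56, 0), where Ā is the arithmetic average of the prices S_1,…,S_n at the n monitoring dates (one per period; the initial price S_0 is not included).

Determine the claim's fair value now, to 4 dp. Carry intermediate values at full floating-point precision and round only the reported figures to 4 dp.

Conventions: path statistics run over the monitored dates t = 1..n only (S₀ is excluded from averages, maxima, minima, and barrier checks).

Set p* = 0.7872 (from d < R < u); the path-dependent value is the discounted p*-expectation over all price paths.
Enumerate all 2^6 = 64 price paths (U = up ×1.23, D = down ×0.76); each path with k up-moves has probability p*^k·(1−p*)^(6−k).
DDDDDD: Ā=27.2688, payoff=0.0000, prob=0.000093
UDDDDD: Ā=44.1324, payoff=0.0000, prob=0.000343
DUDDDD: Ā=39.1191, payoff=0.0000, prob=0.000343
UUDDDD: Ā=63.3111, payoff=0.0000, prob=0.001270
DDUDDD: Ā=35.3089, payoff=0.0000, prob=0.000343
UDUDDD: Ā=57.1447, payoff=0.0000, prob=0.001270
DUUDDD: Ā=52.1314, payoff=0.0000, prob=0.001270
UUUDDD: Ā=84.3705, payoff=0.0000, prob=0.004699
DDDUDD: Ā=32.4132, payoff=0.0000, prob=0.000343
UDDUDD: Ā=52.4583, payoff=0.0000, prob=0.001270
DUDUDD: Ā=47.4449, payoff=0.0000, prob=0.001270
UUDUDD: Ā=76.7859, payoff=0.0000, prob=0.004699
DDUUDD: Ā=43.6348, payoff=0.0000, prob=0.001270
UDUUDD: Ā=70.6195, payoff=0.0000, prob=0.004699
DUUUDD: Ā=65.6061, payoff=0.0000, prob=0.004699
UUUUDD: Ā=106.1784, payoff=5.6184, prob=0.017387
DDDDUD: Ā=30.2125, payoff=0.0000, prob=0.000343
UDDDUD: Ā=48.8966, payoff=0.0000, prob=0.001270
DUDDUD: Ā=43.8832, payoff=0.0000, prob=0.001270
UUDDUD: Ā=71.0215, payoff=0.0000, prob=0.004699
DDUDUD: Ā=40.0731, payoff=0.0000, prob=0.001270
UDUDUD: Ā=64.8551, payoff=0.0000, prob=0.004699
DUUDUD: Ā=59.8418, payoff=0.0000, prob=0.004699
UUUDUD: Ā=96.8492, payoff=0.0000, prob=0.017387
DDDUUD: Ā=37.1774, payoff=0.0000, prob=0.001270
UDDUUD: Ā=60.1687, payoff=0.0000, prob=0.004699
DUDUUD: Ā=55.1553, payoff=0.0000, prob=0.004699
UUDUUD: Ā=89.2645, payoff=0.0000, prob=0.017387
DDUUUD: Ā=51.3452, payoff=0.0000, prob=0.004699
UDUUUD: Ā=83.0981, payoff=0.0000, prob=0.017387
DUUUUD: Ā=78.0848, payoff=0.0000, prob=0.017387
UUUUUD: Ā=126.3741, payoff=25.8141, prob=0.064331
DDDDDU: Ā=28.5399, payoff=0.0000, prob=0.000343
UDDDDU: Ā=46.1896, payoff=0.0000, prob=0.001270
DUDDDU: Ā=41.1763, payoff=0.0000, prob=0.001270
UUDDDU: Ā=66.6406, payoff=0.0000, prob=0.004699
DDUDDU: Ā=37.3662, payoff=0.0000, prob=0.001270
UDUDDU: Ā=60.4742, payoff=0.0000, prob=0.004699
DUUDDU: Ā=55.4609, payoff=0.0000, prob=0.004699
UUUDDU: Ā=89.7591, payoff=0.0000, prob=0.017387
DDDUDU: Ā=34.4705, payoff=0.0000, prob=0.001270
UDDUDU: Ā=55.7878, payoff=0.0000, prob=0.004699
DUDUDU: Ā=50.7744, payoff=0.0000, prob=0.004699
UUDUDU: Ā=82.1744, payoff=0.0000, prob=0.017387
DDUUDU: Ā=46.9643, payoff=0.0000, prob=0.004699
UDUUDU: Ā=76.0080, payoff=0.0000, prob=0.017387
DUUUDU: Ā=70.9947, payoff=0.0000, prob=0.017387
UUUUDU: Ā=114.8992, payoff=14.3392, prob=0.064331
DDDDUU: Ā=32.2697, payoff=0.0000, prob=0.001270
UDDDUU: Ā=52.2260, payoff=0.0000, prob=0.004699
DUDDUU: Ā=47.2127, payoff=0.0000, prob=0.004699
UUDDUU: Ā=76.4100, payoff=0.0000, prob=0.017387
DDUDUU: Ā=43.4026, payoff=0.0000, prob=0.004699
UDUDUU: Ā=70.2436, payoff=0.0000, prob=0.017387
DUUDUU: Ā=65.2303, payoff=0.0000, prob=0.017387
UUUDUU: Ā=105.5701, payoff=5.0101, prob=0.064331
DDDUUU: Ā=40.5069, payoff=0.0000, prob=0.004699
UDDUUU: Ā=65.5572, payoff=0.0000, prob=0.017387
DUDUUU: Ā=60.5438, payoff=0.0000, prob=0.017387
UUDUUU: Ā=97.9854, payoff=0.0000, prob=0.064331
DDUUUU: Ā=56.7337, payoff=0.0000, prob=0.017387
UDUUUU: Ā=91.8190, payoff=0.0000, prob=0.064331
DUUUUU: Ā=86.8057, payoff=0.0000, prob=0.064331
UUUUUU: Ā=140.4882, payoff=39.9282, prob=0.238025
Price = Σ prob·payoff / R^6 = 12.507016 / 2.081952 = 6.0074

price = 6.0074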